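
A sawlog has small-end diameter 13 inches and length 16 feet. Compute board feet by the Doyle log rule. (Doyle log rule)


Doyle: BF = (D - 4)^2 * L / 16
Adjusted diameter = 13 - 4 = 9 in
(D-4)^2 = 9^2 = 81
BF = 81 * 16 / 16 = 81 BF

81


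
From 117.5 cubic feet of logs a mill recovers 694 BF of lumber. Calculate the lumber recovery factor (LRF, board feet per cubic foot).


Formula: LRF = Lumber Output (BF) / Log Input (ft^3)
LRF = 694 BF / 117.5 ft^3
LRF = 5.91 BF/ft^3

5.91


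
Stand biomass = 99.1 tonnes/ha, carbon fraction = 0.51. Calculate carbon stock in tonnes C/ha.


Formula: Carbon Stock = Biomass * Carbon Fraction
C = 99.1 t/ha * 0.51
C = 50.5 t C/ha

50.5


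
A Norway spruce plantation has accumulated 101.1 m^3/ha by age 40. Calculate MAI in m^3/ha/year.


Formula: MAI = Total Volume / Stand Age
MAI = 101.1 m^3/ha / 40 years
MAI = 2.53 m^3/ha/year

2.53


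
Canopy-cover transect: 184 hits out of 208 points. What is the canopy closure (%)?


Formula: Canopy closure = covered points / total points * 100
Closure = 184 / 208 * 100
Closure = 0.8846 * 100 = 88.5%

88.5


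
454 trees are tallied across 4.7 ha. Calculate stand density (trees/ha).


Formula: Stand Density = N_trees / Area_ha
Density = 454 trees / 4.7 ha
Density = 97 trees/ha

97


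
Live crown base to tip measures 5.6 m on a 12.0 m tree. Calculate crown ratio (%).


Formula: Crown Ratio = (Crown Length / Total Height) * 100
CR = (5.6 m / 12.0 m) * 100
CR = 0.4667 * 100 = 46.7%

46.7


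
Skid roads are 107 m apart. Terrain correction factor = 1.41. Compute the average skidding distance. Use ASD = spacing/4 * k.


Formula: ASD = (spacing / 4) * correction
Uncorrected distance = spacing / 4 = 107 / 4 = 26.75 m
ASD = 26.75 * 1.41 = 38 m

38


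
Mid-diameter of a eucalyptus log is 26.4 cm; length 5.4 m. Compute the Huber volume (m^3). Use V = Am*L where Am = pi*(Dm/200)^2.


Huber: V = Am * L,  Am = pi*(Dm/200)^2
Am = pi*(26.4/200)^2 = 0.054739 m^2
V = 0.054739*5.4 = 0.2956 m^3

0.2956


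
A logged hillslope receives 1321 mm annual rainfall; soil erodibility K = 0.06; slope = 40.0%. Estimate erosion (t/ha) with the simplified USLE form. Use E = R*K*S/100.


Formula: E = R * K * S / 100  (simplified USLE)
R * K = 1321 * 0.06 = 79.26
E = 79.26 * 40.0 / 100 = 31.7 t/ha

31.7


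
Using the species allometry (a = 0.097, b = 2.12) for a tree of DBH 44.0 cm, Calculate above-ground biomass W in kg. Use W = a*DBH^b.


Formula: W = a * DBH^b  (allometric power law)
DBH^b = 44.0^2.12 = 3048.735
W = 0.097 * 3048.735 = 295.7 kg

295.7


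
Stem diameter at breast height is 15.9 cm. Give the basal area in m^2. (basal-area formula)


Formula: BA = pi * (DBH/2)^2 / 10000  (cm^2 to m^2)
Radius = DBH/2 = 15.9/2 = 7.95 cm
BA = pi * 7.95^2 / 10000
   = 198.5565 cm^2 / 10000
   = 0.0199 m^2

0.0199


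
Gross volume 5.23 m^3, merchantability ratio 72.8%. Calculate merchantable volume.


Formula: MV = V_total * (merchantable_pct / 100)
Merchantable fraction = 72.8% / 100 = 0.728
MV = 5.23 m^3 * 0.728 = 3.807 m^3

3.807


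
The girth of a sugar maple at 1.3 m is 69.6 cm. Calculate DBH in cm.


Formula: DBH = C / pi
DBH = 69.6 / pi
pi = 3.14159...
DBH = 22.2 cm

22.2


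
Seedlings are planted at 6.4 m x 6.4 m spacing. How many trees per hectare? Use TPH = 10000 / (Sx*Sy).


Formula: TPH = 10000 m^2/ha / (spacing_x * spacing_y)
Area per tree = 6.4 m * 6.4 m = 40.96 m^2
TPH = 10000 / 40.96 = 244 trees/ha

244


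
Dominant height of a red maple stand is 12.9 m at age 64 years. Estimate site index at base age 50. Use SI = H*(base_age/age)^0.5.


Formula: SI = H_dom * (base_age / age)^0.5
Age ratio = 50 / 64 = 0.78125
sqrt(age_ratio) = 0.88388
SI = 12.9 * 0.88388 = 11.4 m

11.4


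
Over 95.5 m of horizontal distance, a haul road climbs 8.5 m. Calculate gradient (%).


Formula: Gradient = rise / run * 100
Gradient = 8.5 / 95.5 * 100 = 8.9%

8.9


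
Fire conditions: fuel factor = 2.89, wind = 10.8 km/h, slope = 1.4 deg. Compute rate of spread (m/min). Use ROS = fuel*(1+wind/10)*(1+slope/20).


Formula: ROS = fuel * (1 + wind/10) * (1 + slope/20)
Wind factor = 1 + 10.8/10 = 2.08
Slope factor = 1 + 1.4/20 = 1.07
ROS = 2.89 * 2.08 * 1.07 = 6.43 m/min

6.43


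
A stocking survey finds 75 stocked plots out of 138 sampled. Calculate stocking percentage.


Formula: Stocking % = stocked plots / total plots * 100
Stocking = 75 / 138 * 100
Stocking = 0.5435 * 100 = 54.3%

54.3


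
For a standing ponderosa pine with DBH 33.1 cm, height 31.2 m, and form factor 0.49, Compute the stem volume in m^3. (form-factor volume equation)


Formula: V = pi * (DBH/200)^2 * H * ff
Radius = DBH/200 = 33.1/200 = 0.1655 m
Radius^2 = 0.1655^2 = 0.02739025 m^2
V = pi * 0.02739025 * 31.2 * 0.49
V = 1.316 m^3

1.316


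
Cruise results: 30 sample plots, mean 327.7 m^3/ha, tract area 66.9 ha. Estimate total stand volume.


Formula: Total Volume = Mean Volume per ha * Total Area
Total Volume = 327.7 m^3/ha * 66.9 ha
Total Volume = 21923 m^3

21923


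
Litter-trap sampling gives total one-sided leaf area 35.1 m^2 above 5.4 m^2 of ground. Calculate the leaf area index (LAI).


Formula: LAI = total leaf area / ground area  (dimensionless)
LAI = 35.1 m^2 / 5.4 m^2
LAI = 6.5

6.5


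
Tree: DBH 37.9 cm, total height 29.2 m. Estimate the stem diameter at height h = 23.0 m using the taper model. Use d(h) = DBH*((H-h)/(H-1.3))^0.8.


Taper: d(h) = DBH * ((H - h) / (H - 1.3))^0.8
Numerator = H - h = 29.2 - 23.0 = 6.2 m
Denominator = H - 1.3 = 29.2 - 1.3 = 27.9 m
Ratio = 6.2 / 27.9 = 0.22222
d = 37.9 * 0.22222^0.8 = 11.4 cm

11.4


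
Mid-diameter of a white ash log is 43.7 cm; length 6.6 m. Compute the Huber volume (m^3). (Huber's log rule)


Huber: V = Am * L,  Am = pi*(Dm/200)^2
Am = pi*(43.7/200)^2 = 0.149987 m^2
V = 0.149987*6.6 = 0.9899 m^3

0.9899


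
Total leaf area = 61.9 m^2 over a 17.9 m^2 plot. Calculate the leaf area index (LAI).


Formula: LAI = total leaf area / ground area  (dimensionless)
LAI = 61.9 m^2 / 17.9 m^2
LAI = 3.46

3.46


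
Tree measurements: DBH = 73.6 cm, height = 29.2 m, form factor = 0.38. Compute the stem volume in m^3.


Formula: V = pi * (DBH/200)^2 * H * ff
Radius = DBH/200 = 73.6/200 = 0.368 m
Radius^2 = 0.368^2 = 0.135424 m^2
V = pi * 0.135424 * 29.2 * 0.38
V = 4.721 m^3

4.721


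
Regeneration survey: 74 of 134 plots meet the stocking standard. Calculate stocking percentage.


Formula: Stocking % = stocked plots / total plots * 100
Stocking = 74 / 134 * 100
Stocking = 0.5522 * 100 = 55.2%

55.2


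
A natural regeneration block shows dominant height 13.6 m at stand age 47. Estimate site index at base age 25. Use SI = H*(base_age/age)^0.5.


Formula: SI = H_dom * (base_age / age)^0.5
Age ratio = 25 / 47 = 0.53191
sqrt(age_ratio) = 0.72932
SI = 13.6 * 0.72932 = 9.9 m

9.9


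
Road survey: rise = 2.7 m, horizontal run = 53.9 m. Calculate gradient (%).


Formula: Gradient = rise / run * 100
Gradient = 2.7 / 53.9 * 100 = 5.0%

5.0


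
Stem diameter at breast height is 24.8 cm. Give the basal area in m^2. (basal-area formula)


Formula: BA = pi * (DBH/2)^2 / 10000  (cm^2 to m^2)
Radius = DBH/2 = 24.8/2 = 12.4 cm
BA = pi * 12.4^2 / 10000
   = 483.0513 cm^2 / 10000
   = 0.0483 m^2

0.0483


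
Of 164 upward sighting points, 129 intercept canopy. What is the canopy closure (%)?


Formula: Canopy closure = covered points / total points * 100
Closure = 129 / 164 * 100
Closure = 0.7866 * 100 = 78.7%

78.7


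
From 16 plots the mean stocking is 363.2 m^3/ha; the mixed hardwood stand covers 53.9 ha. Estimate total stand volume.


Formula: Total Volume = Mean Volume per ha * Total Area
Total Volume = 363.2 m^3/ha * 53.9 ha
Total Volume = 19576 m^3

19576


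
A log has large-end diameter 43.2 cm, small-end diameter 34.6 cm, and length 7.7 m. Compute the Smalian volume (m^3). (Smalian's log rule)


Smalian: V = (A1 + A2)/2 * L,  A = pi*(D/200)^2
A1 = pi*(43.2/200)^2 = 0.146574 m^2
A2 = pi*(34.6/200)^2 = 0.094025 m^2
V = (0.146574+0.094025)/2*7.7 = 0.9263 m^3

0.9263


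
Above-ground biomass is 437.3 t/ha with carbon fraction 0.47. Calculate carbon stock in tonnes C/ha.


Formula: Carbon Stock = Biomass * Carbon Fraction
C = 437.3 t/ha * 0.47
C = 205.5 t C/ha

205.5


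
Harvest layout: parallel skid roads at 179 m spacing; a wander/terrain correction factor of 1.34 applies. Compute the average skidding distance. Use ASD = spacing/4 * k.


Formula: ASD = (spacing / 4) * correction
Uncorrected distance = spacing / 4 = 179 / 4 = 44.75 m
ASD = 44.75 * 1.34 = 60 m

60


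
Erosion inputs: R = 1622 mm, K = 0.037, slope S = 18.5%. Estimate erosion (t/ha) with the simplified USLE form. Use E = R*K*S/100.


Formula: E = R * K * S / 100  (simplified USLE)
R * K = 1622 * 0.037 = 60.014
E = 60.014 * 18.5 / 100 = 11.1 t/ha

11.1


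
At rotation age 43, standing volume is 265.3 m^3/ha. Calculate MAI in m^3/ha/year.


Formula: MAI = Total Volume / Stand Age
MAI = 265.3 m^3/ha / 43 years
MAI = 6.17 m^3/ha/year

6.17


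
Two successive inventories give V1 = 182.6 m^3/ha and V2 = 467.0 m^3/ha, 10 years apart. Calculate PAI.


Formula: PAI = (V_T2 - V_T1) / (T2 - T1)
Volume increment = 467.0 - 182.6 = 284.4 m^3/ha
PAI = 284.4 / 10 = 28.44 m^3/ha/year

28.44


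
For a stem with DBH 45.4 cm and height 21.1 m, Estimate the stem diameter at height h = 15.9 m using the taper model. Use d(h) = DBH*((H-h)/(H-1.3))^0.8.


Taper: d(h) = DBH * ((H - h) / (H - 1.3))^0.8
Numerator = H - h = 21.1 - 15.9 = 5.2 m
Denominator = H - 1.3 = 21.1 - 1.3 = 19.8 m
Ratio = 5.2 / 19.8 = 0.26263
d = 45.4 * 0.26263^0.8 = 15.6 cm

15.6


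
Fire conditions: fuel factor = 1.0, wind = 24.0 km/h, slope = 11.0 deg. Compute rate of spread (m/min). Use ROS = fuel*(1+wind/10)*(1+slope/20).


Formula: ROS = fuel * (1 + wind/10) * (1 + slope/20)
Wind factor = 1 + 24.0/10 = 3.4
Slope factor = 1 + 11.0/20 = 1.55
ROS = 1.0 * 3.4 * 1.55 = 5.27 m/min

5.27


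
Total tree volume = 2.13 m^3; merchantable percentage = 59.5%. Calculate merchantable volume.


Formula: MV = V_total * (merchantable_pct / 100)
Merchantable fraction = 59.5% / 100 = 0.595
MV = 2.13 m^3 * 0.595 = 1.267 m^3

1.267


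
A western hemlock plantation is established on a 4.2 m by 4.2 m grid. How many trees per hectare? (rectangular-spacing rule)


Formula: TPH = 10000 m^2/ha / (spacing_x * spacing_y)
Area per tree = 4.2 m * 4.2 m = 17.64 m^2
TPH = 10000 / 17.64 = 567 trees/ha

567


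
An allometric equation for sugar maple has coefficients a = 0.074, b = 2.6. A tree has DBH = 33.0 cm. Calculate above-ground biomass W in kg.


Formula: W = a * DBH^b  (allometric power law)
DBH^b = 33.0^2.6 = 8874.3437
W = 0.074 * 8874.3437 = 656.7 kg

656.7


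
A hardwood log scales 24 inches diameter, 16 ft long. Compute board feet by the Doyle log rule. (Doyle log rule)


Doyle: BF = (D - 4)^2 * L / 16
Adjusted diameter = 24 - 4 = 20 in
(D-4)^2 = 20^2 = 400
BF = 400 * 16 / 16 = 400 BF

400


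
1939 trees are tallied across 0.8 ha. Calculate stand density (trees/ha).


Formula: Stand Density = N_trees / Area_ha
Density = 1939 trees / 0.8 ha
Density = 2424 trees/ha

2424


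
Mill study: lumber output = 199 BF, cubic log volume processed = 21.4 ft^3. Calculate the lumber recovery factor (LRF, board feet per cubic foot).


Formula: LRF = Lumber Output (BF) / Log Input (ft^3)
LRF = 199 BF / 21.4 ft^3
LRF = 9.3 BF/ft^3

9.3


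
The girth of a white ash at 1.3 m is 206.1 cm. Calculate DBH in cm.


Formula: DBH = C / pi
DBH = 206.1 / pi
pi = 3.14159...
DBH = 65.6 cm

65.6


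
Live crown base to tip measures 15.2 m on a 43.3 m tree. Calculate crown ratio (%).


Formula: Crown Ratio = (Crown Length / Total Height) * 100
CR = (15.2 m / 43.3 m) * 100
CR = 0.351 * 100 = 35.1%

35.1


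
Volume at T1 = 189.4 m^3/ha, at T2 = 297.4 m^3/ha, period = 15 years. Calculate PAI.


Formula: PAI = (V_T2 - V_T1) / (T2 - T1)
Volume increment = 297.4 - 189.4 = 108.0 m^3/ha
PAI = 108.0 / 15 = 7.2 m^3/ha/year

7.2


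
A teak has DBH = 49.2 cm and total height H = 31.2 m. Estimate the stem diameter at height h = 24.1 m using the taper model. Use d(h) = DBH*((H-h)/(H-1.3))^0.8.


Taper: d(h) = DBH * ((H - h) / (H - 1.3))^0.8
Numerator = H - h = 31.2 - 24.1 = 7.1 m
Denominator = H - 1.3 = 31.2 - 1.3 = 29.9 m
Ratio = 7.1 / 29.9 = 0.23746
d = 49.2 * 0.23746^0.8 = 15.6 cm

15.6


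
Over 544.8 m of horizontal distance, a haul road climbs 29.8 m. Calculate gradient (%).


Formula: Gradient = rise / run * 100
Gradient = 29.8 / 544.8 * 100 = 5.5%

5.5


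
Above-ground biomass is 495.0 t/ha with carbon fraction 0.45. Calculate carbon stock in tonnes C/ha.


Formula: Carbon Stock = Biomass * Carbon Fraction
C = 495.0 t/ha * 0.45
C = 222.8 t C/ha

222.8


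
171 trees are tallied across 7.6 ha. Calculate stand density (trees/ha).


Formula: Stand Density = N_trees / Area_ha
Density = 171 trees / 7.6 ha
Density = 23 trees/ha

23


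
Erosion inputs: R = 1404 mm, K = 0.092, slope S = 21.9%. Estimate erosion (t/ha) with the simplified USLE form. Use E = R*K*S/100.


Formula: E = R * K * S / 100  (simplified USLE)
R * K = 1404 * 0.092 = 129.168
E = 129.168 * 21.9 / 100 = 28.29 t/ha

28.29


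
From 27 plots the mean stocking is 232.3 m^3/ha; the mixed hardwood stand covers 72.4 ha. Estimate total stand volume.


Formula: Total Volume = Mean Volume per ha * Total Area
Total Volume = 232.3 m^3/ha * 72.4 ha
Total Volume = 16819 m^3

16819


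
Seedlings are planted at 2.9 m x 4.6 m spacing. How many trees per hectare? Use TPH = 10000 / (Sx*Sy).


Formula: TPH = 10000 m^2/ha / (spacing_x * spacing_y)
Area per tree = 2.9 m * 4.6 m = 13.34 m^2
TPH = 10000 / 13.34 = 750 trees/ha

750


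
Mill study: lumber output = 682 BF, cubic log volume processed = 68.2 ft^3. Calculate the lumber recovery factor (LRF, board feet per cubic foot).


Formula: LRF = Lumber Output (BF) / Log Input (ft^3)
LRF = 682 BF / 68.2 ft^3
LRF = 10.0 BF/ft^3

10.0


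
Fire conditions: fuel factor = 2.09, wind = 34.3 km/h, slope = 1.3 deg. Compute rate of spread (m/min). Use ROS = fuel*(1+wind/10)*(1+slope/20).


Formula: ROS = fuel * (1 + wind/10) * (1 + slope/20)
Wind factor = 1 + 34.3/10 = 4.43
Slope factor = 1 + 1.3/20 = 1.065
ROS = 2.09 * 4.43 * 1.065 = 9.86 m/min

9.86


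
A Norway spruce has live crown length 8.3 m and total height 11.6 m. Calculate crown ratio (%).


Formula: Crown Ratio = (Crown Length / Total Height) * 100
CR = (8.3 m / 11.6 m) * 100
CR = 0.7155 * 100 = 71.6%

71.6


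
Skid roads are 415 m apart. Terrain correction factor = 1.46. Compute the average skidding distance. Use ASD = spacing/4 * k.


Formula: ASD = (spacing / 4) * correction
Uncorrected distance = spacing / 4 = 415 / 4 = 103.75 m
ASD = 103.75 * 1.46 = 151 m

151


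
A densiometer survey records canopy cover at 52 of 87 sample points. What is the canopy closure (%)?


Formula: Canopy closure = covered points / total points * 100
Closure = 52 / 87 * 100
Closure = 0.5977 * 100 = 59.8%

59.8


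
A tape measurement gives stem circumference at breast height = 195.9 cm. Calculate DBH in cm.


Formula: DBH = C / pi
DBH = 195.9 / pi
pi = 3.14159...
DBH = 62.4 cm

62.4


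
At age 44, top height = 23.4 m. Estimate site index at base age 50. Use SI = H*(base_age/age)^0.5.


Formula: SI = H_dom * (base_age / age)^0.5
Age ratio = 50 / 44 = 1.13636
sqrt(age_ratio) = 1.066
SI = 23.4 * 1.066 = 24.9 m

24.9


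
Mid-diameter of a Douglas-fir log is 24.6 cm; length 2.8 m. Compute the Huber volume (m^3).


Huber: V = Am * L,  Am = pi*(Dm/200)^2
Am = pi*(24.6/200)^2 = 0.047529 m^2
V = 0.047529*2.8 = 0.1331 m^3

0.1331


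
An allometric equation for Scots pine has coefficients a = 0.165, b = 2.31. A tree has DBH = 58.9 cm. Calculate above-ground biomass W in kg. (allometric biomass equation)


Formula: W = a * DBH^b  (allometric power law)
DBH^b = 58.9^2.31 = 12273.4408
W = 0.165 * 12273.4408 = 2025.1 kg

2025.1


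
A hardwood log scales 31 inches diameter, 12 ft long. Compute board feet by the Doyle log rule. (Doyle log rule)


Doyle: BF = (D - 4)^2 * L / 16
Adjusted diameter = 31 - 4 = 27 in
(D-4)^2 = 27^2 = 729
BF = 729 * 12 / 16 = 547 BF

547


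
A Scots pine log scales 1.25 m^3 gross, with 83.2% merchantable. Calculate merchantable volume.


Formula: MV = V_total * (merchantable_pct / 100)
Merchantable fraction = 83.2% / 100 = 0.832
MV = 1.25 m^3 * 0.832 = 1.04 m^3

1.04


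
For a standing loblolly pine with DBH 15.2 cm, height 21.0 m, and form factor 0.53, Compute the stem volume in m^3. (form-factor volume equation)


Formula: V = pi * (DBH/200)^2 * H * ff
Radius = DBH/200 = 15.2/200 = 0.076 m
Radius^2 = 0.076^2 = 0.005776 m^2
V = pi * 0.005776 * 21.0 * 0.53
V = 0.202 m^3

0.202


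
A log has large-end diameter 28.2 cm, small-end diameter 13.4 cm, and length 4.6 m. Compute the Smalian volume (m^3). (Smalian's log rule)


Smalian: V = (A1 + A2)/2 * L,  A = pi*(D/200)^2
A1 = pi*(28.2/200)^2 = 0.062458 m^2
A2 = pi*(13.4/200)^2 = 0.014103 m^2
V = (0.062458+0.014103)/2*4.6 = 0.1761 m^3

0.1761


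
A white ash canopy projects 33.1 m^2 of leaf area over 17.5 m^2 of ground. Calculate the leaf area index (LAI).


Formula: LAI = total leaf area / ground area  (dimensionless)
LAI = 33.1 m^2 / 17.5 m^2
LAI = 1.89

1.89


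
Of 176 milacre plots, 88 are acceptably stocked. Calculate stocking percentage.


Formula: Stocking % = stocked plots / total plots * 100
Stocking = 88 / 176 * 100
Stocking = 0.5 * 100 = 50.0%

50.0


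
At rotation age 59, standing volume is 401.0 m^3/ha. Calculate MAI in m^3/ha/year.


Formula: MAI = Total Volume / Stand Age
MAI = 401.0 m^3/ha / 59 years
MAI = 6.8 m^3/ha/year

6.8


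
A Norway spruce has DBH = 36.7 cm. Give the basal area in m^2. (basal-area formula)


Formula: BA = pi * (DBH/2)^2 / 10000  (cm^2 to m^2)
Radius = DBH/2 = 36.7/2 = 18.35 cm
BA = pi * 18.35^2 / 10000
   = 1057.8449 cm^2 / 10000
   = 0.1058 m^2

0.1058


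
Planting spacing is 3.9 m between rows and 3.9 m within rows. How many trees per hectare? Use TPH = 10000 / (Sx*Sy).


Formula: TPH = 10000 m^2/ha / (spacing_x * spacing_y)
Area per tree = 3.9 m * 3.9 m = 15.21 m^2
TPH = 10000 / 15.21 = 657 trees/ha

657


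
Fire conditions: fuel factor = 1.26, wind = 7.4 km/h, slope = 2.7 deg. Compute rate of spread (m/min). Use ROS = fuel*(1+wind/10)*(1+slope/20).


Formula: ROS = fuel * (1 + wind/10) * (1 + slope/20)
Wind factor = 1 + 7.4/10 = 1.74
Slope factor = 1 + 2.7/20 = 1.135
ROS = 1.26 * 1.74 * 1.135 = 2.49 m/min

2.49


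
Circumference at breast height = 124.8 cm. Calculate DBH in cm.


Formula: DBH = C / pi
DBH = 124.8 / pi
pi = 3.14159...
DBH = 39.7 cm

39.7


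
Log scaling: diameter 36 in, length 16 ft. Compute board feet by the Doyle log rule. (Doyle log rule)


Doyle: BF = (D - 4)^2 * L / 16
Adjusted diameter = 36 - 4 = 32 in
(D-4)^2 = 32^2 = 1024
BF = 1024 * 16 / 16 = 1024 BF

1024


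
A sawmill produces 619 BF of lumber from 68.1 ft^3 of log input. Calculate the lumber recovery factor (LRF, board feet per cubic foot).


Formula: LRF = Lumber Output (BF) / Log Input (ft^3)
LRF = 619 BF / 68.1 ft^3
LRF = 9.09 BF/ft^3

9.09


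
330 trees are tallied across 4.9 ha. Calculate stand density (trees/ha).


Formula: Stand Density = N_trees / Area_ha
Density = 330 trees / 4.9 ha
Density = 67 trees/ha

67


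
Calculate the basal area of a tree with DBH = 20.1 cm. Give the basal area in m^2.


Formula: BA = pi * (DBH/2)^2 / 10000  (cm^2 to m^2)
Radius = DBH/2 = 20.1/2 = 10.05 cm
BA = pi * 10.05^2 / 10000
   = 317.3087 cm^2 / 10000
   = 0.0317 m^2

0.0317


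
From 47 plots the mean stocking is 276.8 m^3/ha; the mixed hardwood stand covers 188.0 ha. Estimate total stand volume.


Formula: Total Volume = Mean Volume per ha * Total Area
Total Volume = 276.8 m^3/ha * 188.0 ha
Total Volume = 52038 m^3

52038


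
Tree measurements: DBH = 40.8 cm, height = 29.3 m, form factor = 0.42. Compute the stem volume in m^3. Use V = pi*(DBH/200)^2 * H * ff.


Formula: V = pi * (DBH/200)^2 * H * ff
Radius = DBH/200 = 40.8/200 = 0.204 m
Radius^2 = 0.204^2 = 0.041616 m^2
V = pi * 0.041616 * 29.3 * 0.42
V = 1.609 m^3

1.609


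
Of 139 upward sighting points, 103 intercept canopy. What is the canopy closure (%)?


Formula: Canopy closure = covered points / total points * 100
Closure = 103 / 139 * 100
Closure = 0.741 * 100 = 74.1%

74.1


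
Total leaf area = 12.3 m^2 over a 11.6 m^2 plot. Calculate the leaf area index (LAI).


Formula: LAI = total leaf area / ground area  (dimensionless)
LAI = 12.3 m^2 / 11.6 m^2
LAI = 1.06

1.06


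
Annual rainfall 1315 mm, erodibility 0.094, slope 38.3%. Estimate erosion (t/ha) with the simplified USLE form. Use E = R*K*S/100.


Formula: E = R * K * S / 100  (simplified USLE)
R * K = 1315 * 0.094 = 123.61
E = 123.61 * 38.3 / 100 = 47.34 t/ha

47.34


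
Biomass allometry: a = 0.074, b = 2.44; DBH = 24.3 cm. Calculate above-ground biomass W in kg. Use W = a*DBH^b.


Formula: W = a * DBH^b  (allometric power law)
DBH^b = 24.3^2.44 = 2403.6947
W = 0.074 * 2403.6947 = 177.9 kg

177.9


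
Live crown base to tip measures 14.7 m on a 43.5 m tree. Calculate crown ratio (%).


Formula: Crown Ratio = (Crown Length / Total Height) * 100
CR = (14.7 m / 43.5 m) * 100
CR = 0.3379 * 100 = 33.8%

33.8


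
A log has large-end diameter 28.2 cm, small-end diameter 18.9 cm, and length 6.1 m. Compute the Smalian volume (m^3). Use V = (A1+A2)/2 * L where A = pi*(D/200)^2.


Smalian: V = (A1 + A2)/2 * L,  A = pi*(D/200)^2
A1 = pi*(28.2/200)^2 = 0.062458 m^2
A2 = pi*(18.9/200)^2 = 0.028055 m^2
V = (0.062458+0.028055)/2*6.1 = 0.2761 m^3

0.2761


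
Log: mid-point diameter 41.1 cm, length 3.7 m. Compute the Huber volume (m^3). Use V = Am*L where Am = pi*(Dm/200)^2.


Huber: V = Am * L,  Am = pi*(Dm/200)^2
Am = pi*(41.1/200)^2 = 0.13267 m^2
V = 0.13267*3.7 = 0.4909 m^3

0.4909


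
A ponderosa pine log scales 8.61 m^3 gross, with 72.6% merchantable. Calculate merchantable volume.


Formula: MV = V_total * (merchantable_pct / 100)
Merchantable fraction = 72.6% / 100 = 0.726
MV = 8.61 m^3 * 0.726 = 6.251 m^3

6.251


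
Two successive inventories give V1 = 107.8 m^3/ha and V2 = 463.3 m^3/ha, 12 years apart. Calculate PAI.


Formula: PAI = (V_T2 - V_T1) / (T2 - T1)
Volume increment = 463.3 - 107.8 = 355.5 m^3/ha
PAI = 355.5 / 12 = 29.63 m^3/ha/year

29.63


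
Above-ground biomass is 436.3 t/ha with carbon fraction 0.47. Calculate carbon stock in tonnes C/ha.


Formula: Carbon Stock = Biomass * Carbon Fraction
C = 436.3 t/ha * 0.47
C = 205.1 t C/ha

205.1


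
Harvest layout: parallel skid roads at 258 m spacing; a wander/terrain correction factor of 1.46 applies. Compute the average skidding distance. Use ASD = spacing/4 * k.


Formula: ASD = (spacing / 4) * correction
Uncorrected distance = spacing / 4 = 258 / 4 = 64.5 m
ASD = 64.5 * 1.46 = 94 m

94


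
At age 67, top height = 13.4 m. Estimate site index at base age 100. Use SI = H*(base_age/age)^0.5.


Formula: SI = H_dom * (base_age / age)^0.5
Age ratio = 100 / 67 = 1.49254
sqrt(age_ratio) = 1.22169
SI = 13.4 * 1.22169 = 16.4 m

16.4


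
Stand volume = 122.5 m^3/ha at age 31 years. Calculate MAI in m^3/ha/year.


Formula: MAI = Total Volume / Stand Age
MAI = 122.5 m^3/ha / 31 years
MAI = 3.95 m^3/ha/year

3.95


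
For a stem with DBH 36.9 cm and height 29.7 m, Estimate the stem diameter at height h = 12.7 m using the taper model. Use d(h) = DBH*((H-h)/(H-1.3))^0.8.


Taper: d(h) = DBH * ((H - h) / (H - 1.3))^0.8
Numerator = H - h = 29.7 - 12.7 = 17.0 m
Denominator = H - 1.3 = 29.7 - 1.3 = 28.4 m
Ratio = 17.0 / 28.4 = 0.59859
d = 36.9 * 0.59859^0.8 = 24.5 cm

24.5


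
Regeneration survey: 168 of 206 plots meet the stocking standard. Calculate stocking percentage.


Formula: Stocking % = stocked plots / total plots * 100
Stocking = 168 / 206 * 100
Stocking = 0.8155 * 100 = 81.6%

81.6


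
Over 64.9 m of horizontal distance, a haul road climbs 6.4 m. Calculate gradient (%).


Formula: Gradient = rise / run * 100
Gradient = 6.4 / 64.9 * 100 = 9.9%

9.9


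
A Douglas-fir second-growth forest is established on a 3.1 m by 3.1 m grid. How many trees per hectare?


Formula: TPH = 10000 m^2/ha / (spacing_x * spacing_y)
Area per tree = 3.1 m * 3.1 m = 9.61 m^2
TPH = 10000 / 9.61 = 1041 trees/ha

1041


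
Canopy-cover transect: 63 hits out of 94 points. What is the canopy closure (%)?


Formula: Canopy closure = covered points / total points * 100
Closure = 63 / 94 * 100
Closure = 0.6702 * 100 = 67.0%

67.0


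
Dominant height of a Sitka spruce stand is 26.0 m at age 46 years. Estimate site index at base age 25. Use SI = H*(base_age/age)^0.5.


Formula: SI = H_dom * (base_age / age)^0.5
Age ratio = 25 / 46 = 0.54348
sqrt(age_ratio) = 0.73721
SI = 26.0 * 0.73721 = 19.2 m

19.2


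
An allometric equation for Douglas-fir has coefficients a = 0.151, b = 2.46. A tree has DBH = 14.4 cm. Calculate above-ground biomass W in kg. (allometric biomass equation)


Formula: W = a * DBH^b  (allometric power law)
DBH^b = 14.4^2.46 = 707.248
W = 0.151 * 707.248 = 106.8 kg

106.8


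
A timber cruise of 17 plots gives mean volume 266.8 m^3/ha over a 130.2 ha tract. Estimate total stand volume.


Formula: Total Volume = Mean Volume per ha * Total Area
Total Volume = 266.8 m^3/ha * 130.2 ha
Total Volume = 34737 m^3

34737


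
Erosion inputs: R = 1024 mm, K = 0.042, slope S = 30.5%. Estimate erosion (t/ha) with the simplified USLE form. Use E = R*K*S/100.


Formula: E = R * K * S / 100  (simplified USLE)
R * K = 1024 * 0.042 = 43.008
E = 43.008 * 30.5 / 100 = 13.12 t/ha

13.12


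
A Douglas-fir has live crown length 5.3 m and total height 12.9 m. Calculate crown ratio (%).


Formula: Crown Ratio = (Crown Length / Total Height) * 100
CR = (5.3 m / 12.9 m) * 100
CR = 0.4109 * 100 = 41.1%

41.1


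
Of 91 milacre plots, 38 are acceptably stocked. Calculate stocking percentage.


Formula: Stocking % = stocked plots / total plots * 100
Stocking = 38 / 91 * 100
Stocking = 0.4176 * 100 = 41.8%

41.8


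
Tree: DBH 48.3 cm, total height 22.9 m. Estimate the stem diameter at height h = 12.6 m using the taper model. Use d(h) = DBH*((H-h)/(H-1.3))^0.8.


Taper: d(h) = DBH * ((H - h) / (H - 1.3))^0.8
Numerator = H - h = 22.9 - 12.6 = 10.3 m
Denominator = H - 1.3 = 22.9 - 1.3 = 21.6 m
Ratio = 10.3 / 21.6 = 0.47685
d = 48.3 * 0.47685^0.8 = 26.7 cm

26.7


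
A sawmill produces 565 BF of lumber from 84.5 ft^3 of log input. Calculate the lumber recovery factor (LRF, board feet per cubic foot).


Formula: LRF = Lumber Output (BF) / Log Input (ft^3)
LRF = 565 BF / 84.5 ft^3
LRF = 6.69 BF/ft^3

6.69


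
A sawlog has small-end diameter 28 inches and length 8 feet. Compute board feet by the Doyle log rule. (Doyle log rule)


Doyle: BF = (D - 4)^2 * L / 16
Adjusted diameter = 28 - 4 = 24 in
(D-4)^2 = 24^2 = 576
BF = 576 * 8 / 16 = 288 BF

288


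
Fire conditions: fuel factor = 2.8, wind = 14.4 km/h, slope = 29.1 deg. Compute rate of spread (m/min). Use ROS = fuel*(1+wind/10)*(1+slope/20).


Formula: ROS = fuel * (1 + wind/10) * (1 + slope/20)
Wind factor = 1 + 14.4/10 = 2.44
Slope factor = 1 + 29.1/20 = 2.455
ROS = 2.8 * 2.44 * 2.455 = 16.77 m/min

16.77


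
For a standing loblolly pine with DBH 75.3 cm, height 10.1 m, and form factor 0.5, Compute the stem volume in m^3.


Formula: V = pi * (DBH/200)^2 * H * ff
Radius = DBH/200 = 75.3/200 = 0.3765 m
Radius^2 = 0.3765^2 = 0.14175225 m^2
V = pi * 0.14175225 * 10.1 * 0.5
V = 2.249 m^3

2.249


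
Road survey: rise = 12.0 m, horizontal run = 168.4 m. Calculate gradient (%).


Formula: Gradient = rise / run * 100
Gradient = 12.0 / 168.4 * 100 = 7.1%

7.1


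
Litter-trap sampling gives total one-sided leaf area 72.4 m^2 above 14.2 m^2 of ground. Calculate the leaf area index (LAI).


Formula: LAI = total leaf area / ground area  (dimensionless)
LAI = 72.4 m^2 / 14.2 m^2
LAI = 5.1

5.1


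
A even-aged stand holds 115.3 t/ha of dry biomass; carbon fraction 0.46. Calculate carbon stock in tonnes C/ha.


Formula: Carbon Stock = Biomass * Carbon Fraction
C = 115.3 t/ha * 0.46
C = 53.0 t C/ha

53.0


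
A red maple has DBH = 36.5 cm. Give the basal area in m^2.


Formula: BA = pi * (DBH/2)^2 / 10000  (cm^2 to m^2)
Radius = DBH/2 = 36.5/2 = 18.25 cm
BA = pi * 18.25^2 / 10000
   = 1046.3467 cm^2 / 10000
   = 0.1046 m^2

0.1046


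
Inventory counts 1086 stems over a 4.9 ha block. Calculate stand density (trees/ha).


Formula: Stand Density = N_trees / Area_ha
Density = 1086 trees / 4.9 ha
Density = 222 trees/ha

222


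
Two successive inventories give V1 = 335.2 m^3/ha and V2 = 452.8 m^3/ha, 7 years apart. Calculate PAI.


Formula: PAI = (V_T2 - V_T1) / (T2 - T1)
Volume increment = 452.8 - 335.2 = 117.6 m^3/ha
PAI = 117.6 / 7 = 16.8 m^3/ha/year

16.8


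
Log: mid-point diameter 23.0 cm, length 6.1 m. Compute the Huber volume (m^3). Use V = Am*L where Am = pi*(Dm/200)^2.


Huber: V = Am * L,  Am = pi*(Dm/200)^2
Am = pi*(23.0/200)^2 = 0.041548 m^2
V = 0.041548*6.1 = 0.2534 m^3

0.2534


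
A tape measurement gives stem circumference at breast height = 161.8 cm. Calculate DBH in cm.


Formula: DBH = C / pi
DBH = 161.8 / pi
pi = 3.14159...
DBH = 51.5 cm

51.5


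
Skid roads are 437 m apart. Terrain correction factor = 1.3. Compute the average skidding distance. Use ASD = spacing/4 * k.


Formula: ASD = (spacing / 4) * correction
Uncorrected distance = spacing / 4 = 437 / 4 = 109.25 m
ASD = 109.25 * 1.3 = 142 m

142


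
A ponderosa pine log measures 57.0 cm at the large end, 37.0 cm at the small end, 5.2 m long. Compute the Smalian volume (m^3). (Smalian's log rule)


Smalian: V = (A1 + A2)/2 * L,  A = pi*(D/200)^2
A1 = pi*(57.0/200)^2 = 0.255176 m^2
A2 = pi*(37.0/200)^2 = 0.107521 m^2
V = (0.255176+0.107521)/2*5.2 = 0.943 m^3

0.943


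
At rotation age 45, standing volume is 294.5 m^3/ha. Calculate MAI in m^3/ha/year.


Formula: MAI = Total Volume / Stand Age
MAI = 294.5 m^3/ha / 45 years
MAI = 6.54 m^3/ha/year

6.54


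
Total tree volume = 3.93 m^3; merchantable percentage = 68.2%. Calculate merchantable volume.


Formula: MV = V_total * (merchantable_pct / 100)
Merchantable fraction = 68.2% / 100 = 0.682
MV = 3.93 m^3 * 0.682 = 2.68 m^3

2.68


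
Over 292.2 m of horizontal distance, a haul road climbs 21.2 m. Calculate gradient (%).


Formula: Gradient = rise / run * 100
Gradient = 21.2 / 292.2 * 100 = 7.3%

7.3


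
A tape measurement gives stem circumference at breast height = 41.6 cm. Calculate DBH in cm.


Formula: DBH = C / pi
DBH = 41.6 / pi
pi = 3.14159...
DBH = 13.2 cm

13.2


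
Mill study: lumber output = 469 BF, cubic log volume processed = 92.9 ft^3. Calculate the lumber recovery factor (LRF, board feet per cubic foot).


Formula: LRF = Lumber Output (BF) / Log Input (ft^3)
LRF = 469 BF / 92.9 ft^3
LRF = 5.05 BF/ft^3

5.05


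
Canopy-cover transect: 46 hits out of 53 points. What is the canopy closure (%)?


Formula: Canopy closure = covered points / total points * 100
Closure = 46 / 53 * 100
Closure = 0.8679 * 100 = 86.8%

86.8


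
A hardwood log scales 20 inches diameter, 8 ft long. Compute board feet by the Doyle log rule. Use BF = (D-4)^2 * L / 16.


Doyle: BF = (D - 4)^2 * L / 16
Adjusted diameter = 20 - 4 = 16 in
(D-4)^2 = 16^2 = 256
BF = 256 * 8 / 16 = 128 BF

128


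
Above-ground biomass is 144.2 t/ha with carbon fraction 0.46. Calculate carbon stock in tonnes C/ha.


Formula: Carbon Stock = Biomass * Carbon Fraction
C = 144.2 t/ha * 0.46
C = 66.3 t C/ha

66.3


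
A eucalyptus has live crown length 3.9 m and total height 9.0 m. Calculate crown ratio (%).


Formula: Crown Ratio = (Crown Length / Total Height) * 100
CR = (3.9 m / 9.0 m) * 100
CR = 0.4333 * 100 = 43.3%

43.3


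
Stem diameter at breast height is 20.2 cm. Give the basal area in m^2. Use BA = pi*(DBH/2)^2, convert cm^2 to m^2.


Formula: BA = pi * (DBH/2)^2 / 10000  (cm^2 to m^2)
Radius = DBH/2 = 20.2/2 = 10.1 cm
BA = pi * 10.1^2 / 10000
   = 320.4739 cm^2 / 10000
   = 0.032 m^2

0.032


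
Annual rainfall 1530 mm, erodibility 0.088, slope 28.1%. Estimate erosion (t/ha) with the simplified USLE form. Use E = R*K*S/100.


Formula: E = R * K * S / 100  (simplified USLE)
R * K = 1530 * 0.088 = 134.64
E = 134.64 * 28.1 / 100 = 37.83 t/ha

37.83


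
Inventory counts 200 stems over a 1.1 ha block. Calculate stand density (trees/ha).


Formula: Stand Density = N_trees / Area_ha
Density = 200 trees / 1.1 ha
Density = 182 trees/ha

182


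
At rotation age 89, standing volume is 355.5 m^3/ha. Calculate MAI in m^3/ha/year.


Formula: MAI = Total Volume / Stand Age
MAI = 355.5 m^3/ha / 89 years
MAI = 3.99 m^3/ha/year

3.99


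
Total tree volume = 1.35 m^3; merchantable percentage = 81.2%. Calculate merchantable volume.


Formula: MV = V_total * (merchantable_pct / 100)
Merchantable fraction = 81.2% / 100 = 0.812
MV = 1.35 m^3 * 0.812 = 1.096 m^3

1.096


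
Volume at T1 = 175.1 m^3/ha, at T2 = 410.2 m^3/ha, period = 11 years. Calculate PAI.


Formula: PAI = (V_T2 - V_T1) / (T2 - T1)
Volume increment = 410.2 - 175.1 = 235.1 m^3/ha
PAI = 235.1 / 11 = 21.37 m^3/ha/year

21.37


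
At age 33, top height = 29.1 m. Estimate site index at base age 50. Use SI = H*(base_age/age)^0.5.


Formula: SI = H_dom * (base_age / age)^0.5
Age ratio = 50 / 33 = 1.51515
sqrt(age_ratio) = 1.23091
SI = 29.1 * 1.23091 = 35.8 m

35.8


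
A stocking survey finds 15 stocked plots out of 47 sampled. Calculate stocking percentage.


Formula: Stocking % = stocked plots / total plots * 100
Stocking = 15 / 47 * 100
Stocking = 0.3191 * 100 = 31.9%

31.9


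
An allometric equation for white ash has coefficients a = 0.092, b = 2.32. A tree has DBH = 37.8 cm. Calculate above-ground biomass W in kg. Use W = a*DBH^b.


Formula: W = a * DBH^b  (allometric power law)
DBH^b = 37.8^2.32 = 4568.5773
W = 0.092 * 4568.5773 = 420.3 kg

420.3


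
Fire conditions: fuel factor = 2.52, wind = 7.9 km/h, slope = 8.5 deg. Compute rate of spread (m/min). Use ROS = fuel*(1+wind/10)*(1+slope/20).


Formula: ROS = fuel * (1 + wind/10) * (1 + slope/20)
Wind factor = 1 + 7.9/10 = 1.79
Slope factor = 1 + 8.5/20 = 1.425
ROS = 2.52 * 1.79 * 1.425 = 6.43 m/min

6.43


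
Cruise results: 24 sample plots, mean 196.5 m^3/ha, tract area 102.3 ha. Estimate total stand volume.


Formula: Total Volume = Mean Volume per ha * Total Area
Total Volume = 196.5 m^3/ha * 102.3 ha
Total Volume = 20102 m^3

20102


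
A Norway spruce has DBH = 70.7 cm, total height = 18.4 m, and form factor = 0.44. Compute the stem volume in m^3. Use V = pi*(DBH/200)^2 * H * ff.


Formula: V = pi * (DBH/200)^2 * H * ff
Radius = DBH/200 = 70.7/200 = 0.3535 m
Radius^2 = 0.3535^2 = 0.12496225 m^2
V = pi * 0.12496225 * 18.4 * 0.44
V = 3.178 m^3

3.178


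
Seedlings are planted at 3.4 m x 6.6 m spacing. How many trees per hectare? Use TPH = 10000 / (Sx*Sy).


Formula: TPH = 10000 m^2/ha / (spacing_x * spacing_y)
Area per tree = 3.4 m * 6.6 m = 22.44 m^2
TPH = 10000 / 22.44 = 446 trees/ha

446


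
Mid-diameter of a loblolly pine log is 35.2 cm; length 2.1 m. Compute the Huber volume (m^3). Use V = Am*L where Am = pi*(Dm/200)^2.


Huber: V = Am * L,  Am = pi*(Dm/200)^2
Am = pi*(35.2/200)^2 = 0.097314 m^2
V = 0.097314*2.1 = 0.2044 m^3

0.2044


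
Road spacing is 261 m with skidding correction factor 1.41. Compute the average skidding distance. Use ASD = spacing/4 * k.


Formula: ASD = (spacing / 4) * correction
Uncorrected distance = spacing / 4 = 261 / 4 = 65.25 m
ASD = 65.25 * 1.41 = 92 m

92


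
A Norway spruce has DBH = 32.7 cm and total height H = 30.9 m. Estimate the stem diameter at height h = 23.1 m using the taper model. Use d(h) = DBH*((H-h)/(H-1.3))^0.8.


Taper: d(h) = DBH * ((H - h) / (H - 1.3))^0.8
Numerator = H - h = 30.9 - 23.1 = 7.8 m
Denominator = H - 1.3 = 30.9 - 1.3 = 29.6 m
Ratio = 7.8 / 29.6 = 0.26351
d = 32.7 * 0.26351^0.8 = 11.3 cm

11.3


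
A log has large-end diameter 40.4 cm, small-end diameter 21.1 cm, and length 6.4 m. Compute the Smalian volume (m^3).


Smalian: V = (A1 + A2)/2 * L,  A = pi*(D/200)^2
A1 = pi*(40.4/200)^2 = 0.12819 m^2
A2 = pi*(21.1/200)^2 = 0.034967 m^2
V = (0.12819+0.034967)/2*6.4 = 0.5221 m^3

0.5221


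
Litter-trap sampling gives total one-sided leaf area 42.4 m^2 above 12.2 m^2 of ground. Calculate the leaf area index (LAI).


Formula: LAI = total leaf area / ground area  (dimensionless)
LAI = 42.4 m^2 / 12.2 m^2
LAI = 3.48

3.48


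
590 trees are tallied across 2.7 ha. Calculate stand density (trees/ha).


Formula: Stand Density = N_trees / Area_ha
Density = 590 trees / 2.7 ha
Density = 219 trees/ha

219


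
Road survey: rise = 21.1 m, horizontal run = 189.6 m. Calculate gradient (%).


Formula: Gradient = rise / run * 100
Gradient = 21.1 / 189.6 * 100 = 11.1%

11.1


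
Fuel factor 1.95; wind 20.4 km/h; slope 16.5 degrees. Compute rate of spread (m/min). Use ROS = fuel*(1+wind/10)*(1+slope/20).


Formula: ROS = fuel * (1 + wind/10) * (1 + slope/20)
Wind factor = 1 + 20.4/10 = 3.04
Slope factor = 1 + 16.5/20 = 1.825
ROS = 1.95 * 3.04 * 1.825 = 10.82 m/min

10.82


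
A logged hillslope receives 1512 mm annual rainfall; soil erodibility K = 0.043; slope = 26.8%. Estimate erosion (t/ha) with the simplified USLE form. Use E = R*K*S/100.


Formula: E = R * K * S / 100  (simplified USLE)
R * K = 1512 * 0.043 = 65.016
E = 65.016 * 26.8 / 100 = 17.42 t/ha

17.42


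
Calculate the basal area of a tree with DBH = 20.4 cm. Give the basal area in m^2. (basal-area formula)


Formula: BA = pi * (DBH/2)^2 / 10000  (cm^2 to m^2)
Radius = DBH/2 = 20.4/2 = 10.2 cm
BA = pi * 10.2^2 / 10000
   = 326.8513 cm^2 / 10000
   = 0.0327 m^2

0.0327


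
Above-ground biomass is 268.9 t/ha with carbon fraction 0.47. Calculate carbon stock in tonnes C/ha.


Formula: Carbon Stock = Biomass * Carbon Fraction
C = 268.9 t/ha * 0.47
C = 126.4 t C/ha

126.4


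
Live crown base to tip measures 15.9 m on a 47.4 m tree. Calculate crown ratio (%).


Formula: Crown Ratio = (Crown Length / Total Height) * 100
CR = (15.9 m / 47.4 m) * 100
CR = 0.3354 * 100 = 33.5%

33.5


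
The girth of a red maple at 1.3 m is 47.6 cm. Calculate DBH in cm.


Formula: DBH = C / pi
DBH = 47.6 / pi
pi = 3.14159...
DBH = 15.2 cm

15.2


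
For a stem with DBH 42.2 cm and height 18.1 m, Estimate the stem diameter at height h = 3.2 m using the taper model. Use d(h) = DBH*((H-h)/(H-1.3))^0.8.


Taper: d(h) = DBH * ((H - h) / (H - 1.3))^0.8
Numerator = H - h = 18.1 - 3.2 = 14.9 m
Denominator = H - 1.3 = 18.1 - 1.3 = 16.8 m
Ratio = 14.9 / 16.8 = 0.8869
d = 42.2 * 0.8869^0.8 = 38.3 cm

38.3


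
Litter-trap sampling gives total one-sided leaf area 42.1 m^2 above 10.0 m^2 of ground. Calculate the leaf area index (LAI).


Formula: LAI = total leaf area / ground area  (dimensionless)
LAI = 42.1 m^2 / 10.0 m^2
LAI = 4.21

4.21


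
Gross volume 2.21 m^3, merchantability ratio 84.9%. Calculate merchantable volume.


Formula: MV = V_total * (merchantable_pct / 100)
Merchantable fraction = 84.9% / 100 = 0.849
MV = 2.21 m^3 * 0.849 = 1.876 m^3

1.876


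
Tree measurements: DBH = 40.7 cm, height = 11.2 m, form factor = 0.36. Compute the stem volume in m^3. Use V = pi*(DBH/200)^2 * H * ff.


Formula: V = pi * (DBH/200)^2 * H * ff
Radius = DBH/200 = 40.7/200 = 0.2035 m
Radius^2 = 0.2035^2 = 0.04141225 m^2
V = pi * 0.04141225 * 11.2 * 0.36
V = 0.525 m^3

0.525
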